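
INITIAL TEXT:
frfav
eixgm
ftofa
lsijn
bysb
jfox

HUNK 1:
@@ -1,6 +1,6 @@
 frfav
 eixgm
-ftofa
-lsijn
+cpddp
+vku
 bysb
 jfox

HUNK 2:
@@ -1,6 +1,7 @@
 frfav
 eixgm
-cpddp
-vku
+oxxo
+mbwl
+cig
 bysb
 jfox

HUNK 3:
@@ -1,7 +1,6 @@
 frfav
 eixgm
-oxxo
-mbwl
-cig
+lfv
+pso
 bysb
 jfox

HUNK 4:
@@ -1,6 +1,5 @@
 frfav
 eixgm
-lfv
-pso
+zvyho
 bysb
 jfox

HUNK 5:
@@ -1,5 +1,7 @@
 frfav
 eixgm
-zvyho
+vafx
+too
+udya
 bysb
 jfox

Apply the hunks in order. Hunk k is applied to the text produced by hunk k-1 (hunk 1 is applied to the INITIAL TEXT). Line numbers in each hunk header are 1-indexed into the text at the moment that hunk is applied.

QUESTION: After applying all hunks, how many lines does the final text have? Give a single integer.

Hunk 1: at line 1 remove [ftofa,lsijn] add [cpddp,vku] -> 6 lines: frfav eixgm cpddp vku bysb jfox
Hunk 2: at line 1 remove [cpddp,vku] add [oxxo,mbwl,cig] -> 7 lines: frfav eixgm oxxo mbwl cig bysb jfox
Hunk 3: at line 1 remove [oxxo,mbwl,cig] add [lfv,pso] -> 6 lines: frfav eixgm lfv pso bysb jfox
Hunk 4: at line 1 remove [lfv,pso] add [zvyho] -> 5 lines: frfav eixgm zvyho bysb jfox
Hunk 5: at line 1 remove [zvyho] add [vafx,too,udya] -> 7 lines: frfav eixgm vafx too udya bysb jfox
Final line count: 7

Answer: 7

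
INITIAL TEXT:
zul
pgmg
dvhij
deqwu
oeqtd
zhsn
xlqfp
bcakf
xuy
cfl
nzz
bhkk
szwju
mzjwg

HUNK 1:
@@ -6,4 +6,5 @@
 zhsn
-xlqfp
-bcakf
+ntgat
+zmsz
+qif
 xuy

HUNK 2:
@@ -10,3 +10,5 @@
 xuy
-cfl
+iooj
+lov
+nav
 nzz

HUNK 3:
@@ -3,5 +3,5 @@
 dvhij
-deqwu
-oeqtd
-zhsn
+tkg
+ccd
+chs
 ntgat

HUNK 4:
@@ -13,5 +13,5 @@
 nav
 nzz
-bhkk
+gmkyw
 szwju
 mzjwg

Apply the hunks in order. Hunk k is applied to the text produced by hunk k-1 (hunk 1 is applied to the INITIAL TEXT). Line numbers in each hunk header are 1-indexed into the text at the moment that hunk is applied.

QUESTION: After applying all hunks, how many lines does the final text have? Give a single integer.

Hunk 1: at line 6 remove [xlqfp,bcakf] add [ntgat,zmsz,qif] -> 15 lines: zul pgmg dvhij deqwu oeqtd zhsn ntgat zmsz qif xuy cfl nzz bhkk szwju mzjwg
Hunk 2: at line 10 remove [cfl] add [iooj,lov,nav] -> 17 lines: zul pgmg dvhij deqwu oeqtd zhsn ntgat zmsz qif xuy iooj lov nav nzz bhkk szwju mzjwg
Hunk 3: at line 3 remove [deqwu,oeqtd,zhsn] add [tkg,ccd,chs] -> 17 lines: zul pgmg dvhij tkg ccd chs ntgat zmsz qif xuy iooj lov nav nzz bhkk szwju mzjwg
Hunk 4: at line 13 remove [bhkk] add [gmkyw] -> 17 lines: zul pgmg dvhij tkg ccd chs ntgat zmsz qif xuy iooj lov nav nzz gmkyw szwju mzjwg
Final line count: 17

Answer: 17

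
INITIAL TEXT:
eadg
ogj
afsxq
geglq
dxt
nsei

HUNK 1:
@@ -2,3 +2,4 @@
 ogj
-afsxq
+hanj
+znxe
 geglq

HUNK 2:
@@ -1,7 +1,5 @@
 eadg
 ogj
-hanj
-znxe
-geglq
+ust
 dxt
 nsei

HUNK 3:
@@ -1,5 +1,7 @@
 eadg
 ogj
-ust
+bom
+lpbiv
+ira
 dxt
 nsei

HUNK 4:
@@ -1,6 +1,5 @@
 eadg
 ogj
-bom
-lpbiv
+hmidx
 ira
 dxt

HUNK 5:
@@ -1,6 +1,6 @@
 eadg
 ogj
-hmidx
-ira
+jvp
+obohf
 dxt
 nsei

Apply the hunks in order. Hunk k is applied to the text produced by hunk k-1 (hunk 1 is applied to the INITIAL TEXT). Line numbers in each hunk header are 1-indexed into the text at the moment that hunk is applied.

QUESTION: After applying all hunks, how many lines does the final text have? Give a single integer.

Hunk 1: at line 2 remove [afsxq] add [hanj,znxe] -> 7 lines: eadg ogj hanj znxe geglq dxt nsei
Hunk 2: at line 1 remove [hanj,znxe,geglq] add [ust] -> 5 lines: eadg ogj ust dxt nsei
Hunk 3: at line 1 remove [ust] add [bom,lpbiv,ira] -> 7 lines: eadg ogj bom lpbiv ira dxt nsei
Hunk 4: at line 1 remove [bom,lpbiv] add [hmidx] -> 6 lines: eadg ogj hmidx ira dxt nsei
Hunk 5: at line 1 remove [hmidx,ira] add [jvp,obohf] -> 6 lines: eadg ogj jvp obohf dxt nsei
Final line count: 6

Answer: 6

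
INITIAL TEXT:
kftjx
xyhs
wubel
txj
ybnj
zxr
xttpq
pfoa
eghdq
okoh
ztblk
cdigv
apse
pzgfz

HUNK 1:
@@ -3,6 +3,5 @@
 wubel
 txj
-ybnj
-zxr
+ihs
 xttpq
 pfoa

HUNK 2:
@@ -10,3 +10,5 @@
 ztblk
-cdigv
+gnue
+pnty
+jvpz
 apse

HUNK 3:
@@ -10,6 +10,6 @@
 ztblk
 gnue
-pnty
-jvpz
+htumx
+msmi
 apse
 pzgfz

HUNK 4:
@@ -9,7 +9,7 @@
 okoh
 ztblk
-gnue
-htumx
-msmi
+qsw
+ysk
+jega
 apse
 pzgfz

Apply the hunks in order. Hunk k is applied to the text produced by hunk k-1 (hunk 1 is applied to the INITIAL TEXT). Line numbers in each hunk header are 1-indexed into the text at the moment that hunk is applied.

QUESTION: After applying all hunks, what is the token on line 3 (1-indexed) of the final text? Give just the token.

Hunk 1: at line 3 remove [ybnj,zxr] add [ihs] -> 13 lines: kftjx xyhs wubel txj ihs xttpq pfoa eghdq okoh ztblk cdigv apse pzgfz
Hunk 2: at line 10 remove [cdigv] add [gnue,pnty,jvpz] -> 15 lines: kftjx xyhs wubel txj ihs xttpq pfoa eghdq okoh ztblk gnue pnty jvpz apse pzgfz
Hunk 3: at line 10 remove [pnty,jvpz] add [htumx,msmi] -> 15 lines: kftjx xyhs wubel txj ihs xttpq pfoa eghdq okoh ztblk gnue htumx msmi apse pzgfz
Hunk 4: at line 9 remove [gnue,htumx,msmi] add [qsw,ysk,jega] -> 15 lines: kftjx xyhs wubel txj ihs xttpq pfoa eghdq okoh ztblk qsw ysk jega apse pzgfz
Final line 3: wubel

Answer: wubel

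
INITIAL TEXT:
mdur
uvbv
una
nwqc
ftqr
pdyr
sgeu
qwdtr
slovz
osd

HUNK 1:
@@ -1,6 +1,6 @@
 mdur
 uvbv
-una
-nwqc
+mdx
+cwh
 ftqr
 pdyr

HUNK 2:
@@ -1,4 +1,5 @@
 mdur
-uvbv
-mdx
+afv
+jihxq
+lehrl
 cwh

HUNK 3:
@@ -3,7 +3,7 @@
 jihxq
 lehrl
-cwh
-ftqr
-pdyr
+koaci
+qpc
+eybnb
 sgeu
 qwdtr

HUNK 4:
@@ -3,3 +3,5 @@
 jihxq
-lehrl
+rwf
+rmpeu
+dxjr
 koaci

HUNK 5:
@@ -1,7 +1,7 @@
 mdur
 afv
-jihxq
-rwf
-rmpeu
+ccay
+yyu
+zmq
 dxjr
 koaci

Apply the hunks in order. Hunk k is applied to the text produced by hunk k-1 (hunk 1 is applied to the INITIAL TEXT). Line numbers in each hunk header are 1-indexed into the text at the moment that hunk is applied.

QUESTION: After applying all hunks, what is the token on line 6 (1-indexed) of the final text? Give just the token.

Hunk 1: at line 1 remove [una,nwqc] add [mdx,cwh] -> 10 lines: mdur uvbv mdx cwh ftqr pdyr sgeu qwdtr slovz osd
Hunk 2: at line 1 remove [uvbv,mdx] add [afv,jihxq,lehrl] -> 11 lines: mdur afv jihxq lehrl cwh ftqr pdyr sgeu qwdtr slovz osd
Hunk 3: at line 3 remove [cwh,ftqr,pdyr] add [koaci,qpc,eybnb] -> 11 lines: mdur afv jihxq lehrl koaci qpc eybnb sgeu qwdtr slovz osd
Hunk 4: at line 3 remove [lehrl] add [rwf,rmpeu,dxjr] -> 13 lines: mdur afv jihxq rwf rmpeu dxjr koaci qpc eybnb sgeu qwdtr slovz osd
Hunk 5: at line 1 remove [jihxq,rwf,rmpeu] add [ccay,yyu,zmq] -> 13 lines: mdur afv ccay yyu zmq dxjr koaci qpc eybnb sgeu qwdtr slovz osd
Final line 6: dxjr

Answer: dxjr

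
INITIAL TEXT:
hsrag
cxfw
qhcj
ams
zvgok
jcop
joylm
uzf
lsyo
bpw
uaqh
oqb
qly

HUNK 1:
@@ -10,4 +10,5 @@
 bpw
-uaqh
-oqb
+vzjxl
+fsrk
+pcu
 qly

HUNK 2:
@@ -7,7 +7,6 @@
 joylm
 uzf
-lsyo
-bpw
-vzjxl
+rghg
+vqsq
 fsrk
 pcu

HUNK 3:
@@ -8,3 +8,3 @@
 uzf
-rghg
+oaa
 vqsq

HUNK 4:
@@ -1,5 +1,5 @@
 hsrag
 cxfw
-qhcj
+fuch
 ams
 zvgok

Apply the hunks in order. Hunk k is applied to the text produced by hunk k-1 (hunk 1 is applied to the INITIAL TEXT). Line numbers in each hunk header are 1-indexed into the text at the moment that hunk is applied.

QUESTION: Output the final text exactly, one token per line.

Hunk 1: at line 10 remove [uaqh,oqb] add [vzjxl,fsrk,pcu] -> 14 lines: hsrag cxfw qhcj ams zvgok jcop joylm uzf lsyo bpw vzjxl fsrk pcu qly
Hunk 2: at line 7 remove [lsyo,bpw,vzjxl] add [rghg,vqsq] -> 13 lines: hsrag cxfw qhcj ams zvgok jcop joylm uzf rghg vqsq fsrk pcu qly
Hunk 3: at line 8 remove [rghg] add [oaa] -> 13 lines: hsrag cxfw qhcj ams zvgok jcop joylm uzf oaa vqsq fsrk pcu qly
Hunk 4: at line 1 remove [qhcj] add [fuch] -> 13 lines: hsrag cxfw fuch ams zvgok jcop joylm uzf oaa vqsq fsrk pcu qly

Answer: hsrag
cxfw
fuch
ams
zvgok
jcop
joylm
uzf
oaa
vqsq
fsrk
pcu
qly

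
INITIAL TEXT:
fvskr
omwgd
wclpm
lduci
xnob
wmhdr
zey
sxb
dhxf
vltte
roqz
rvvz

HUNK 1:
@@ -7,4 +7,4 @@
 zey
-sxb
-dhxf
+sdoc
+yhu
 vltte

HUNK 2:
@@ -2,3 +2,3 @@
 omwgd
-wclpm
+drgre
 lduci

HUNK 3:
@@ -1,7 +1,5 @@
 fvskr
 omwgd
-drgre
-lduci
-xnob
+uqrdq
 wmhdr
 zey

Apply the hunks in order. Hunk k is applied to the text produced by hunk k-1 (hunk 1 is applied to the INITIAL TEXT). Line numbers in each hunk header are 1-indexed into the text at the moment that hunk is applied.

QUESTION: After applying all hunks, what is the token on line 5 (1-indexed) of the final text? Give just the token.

Answer: zey

Derivation:
Hunk 1: at line 7 remove [sxb,dhxf] add [sdoc,yhu] -> 12 lines: fvskr omwgd wclpm lduci xnob wmhdr zey sdoc yhu vltte roqz rvvz
Hunk 2: at line 2 remove [wclpm] add [drgre] -> 12 lines: fvskr omwgd drgre lduci xnob wmhdr zey sdoc yhu vltte roqz rvvz
Hunk 3: at line 1 remove [drgre,lduci,xnob] add [uqrdq] -> 10 lines: fvskr omwgd uqrdq wmhdr zey sdoc yhu vltte roqz rvvz
Final line 5: zey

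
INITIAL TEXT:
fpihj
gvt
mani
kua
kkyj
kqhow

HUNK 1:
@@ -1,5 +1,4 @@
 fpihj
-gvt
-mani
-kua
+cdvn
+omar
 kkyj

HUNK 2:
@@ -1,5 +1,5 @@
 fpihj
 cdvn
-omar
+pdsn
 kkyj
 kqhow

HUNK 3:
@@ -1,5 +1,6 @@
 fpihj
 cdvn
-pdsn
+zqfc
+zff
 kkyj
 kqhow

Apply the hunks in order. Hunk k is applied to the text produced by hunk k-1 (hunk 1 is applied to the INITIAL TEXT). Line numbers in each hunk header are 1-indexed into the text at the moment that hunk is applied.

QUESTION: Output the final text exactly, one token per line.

Hunk 1: at line 1 remove [gvt,mani,kua] add [cdvn,omar] -> 5 lines: fpihj cdvn omar kkyj kqhow
Hunk 2: at line 1 remove [omar] add [pdsn] -> 5 lines: fpihj cdvn pdsn kkyj kqhow
Hunk 3: at line 1 remove [pdsn] add [zqfc,zff] -> 6 lines: fpihj cdvn zqfc zff kkyj kqhow

Answer: fpihj
cdvn
zqfc
zff
kkyj
kqhow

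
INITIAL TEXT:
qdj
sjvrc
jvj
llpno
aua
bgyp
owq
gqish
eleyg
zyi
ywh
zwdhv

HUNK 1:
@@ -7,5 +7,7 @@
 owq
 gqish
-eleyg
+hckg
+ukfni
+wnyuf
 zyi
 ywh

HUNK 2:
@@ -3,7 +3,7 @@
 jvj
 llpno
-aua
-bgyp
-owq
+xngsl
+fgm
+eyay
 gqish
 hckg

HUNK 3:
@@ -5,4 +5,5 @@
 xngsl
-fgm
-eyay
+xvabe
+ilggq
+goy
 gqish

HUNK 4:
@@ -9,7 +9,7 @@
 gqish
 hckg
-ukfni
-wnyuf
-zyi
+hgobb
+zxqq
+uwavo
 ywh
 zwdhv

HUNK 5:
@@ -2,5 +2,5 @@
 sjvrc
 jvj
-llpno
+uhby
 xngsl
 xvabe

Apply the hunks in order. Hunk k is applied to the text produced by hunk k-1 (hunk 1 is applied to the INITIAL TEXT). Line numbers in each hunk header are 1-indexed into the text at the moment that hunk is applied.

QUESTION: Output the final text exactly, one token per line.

Answer: qdj
sjvrc
jvj
uhby
xngsl
xvabe
ilggq
goy
gqish
hckg
hgobb
zxqq
uwavo
ywh
zwdhv

Derivation:
Hunk 1: at line 7 remove [eleyg] add [hckg,ukfni,wnyuf] -> 14 lines: qdj sjvrc jvj llpno aua bgyp owq gqish hckg ukfni wnyuf zyi ywh zwdhv
Hunk 2: at line 3 remove [aua,bgyp,owq] add [xngsl,fgm,eyay] -> 14 lines: qdj sjvrc jvj llpno xngsl fgm eyay gqish hckg ukfni wnyuf zyi ywh zwdhv
Hunk 3: at line 5 remove [fgm,eyay] add [xvabe,ilggq,goy] -> 15 lines: qdj sjvrc jvj llpno xngsl xvabe ilggq goy gqish hckg ukfni wnyuf zyi ywh zwdhv
Hunk 4: at line 9 remove [ukfni,wnyuf,zyi] add [hgobb,zxqq,uwavo] -> 15 lines: qdj sjvrc jvj llpno xngsl xvabe ilggq goy gqish hckg hgobb zxqq uwavo ywh zwdhv
Hunk 5: at line 2 remove [llpno] add [uhby] -> 15 lines: qdj sjvrc jvj uhby xngsl xvabe ilggq goy gqish hckg hgobb zxqq uwavo ywh zwdhv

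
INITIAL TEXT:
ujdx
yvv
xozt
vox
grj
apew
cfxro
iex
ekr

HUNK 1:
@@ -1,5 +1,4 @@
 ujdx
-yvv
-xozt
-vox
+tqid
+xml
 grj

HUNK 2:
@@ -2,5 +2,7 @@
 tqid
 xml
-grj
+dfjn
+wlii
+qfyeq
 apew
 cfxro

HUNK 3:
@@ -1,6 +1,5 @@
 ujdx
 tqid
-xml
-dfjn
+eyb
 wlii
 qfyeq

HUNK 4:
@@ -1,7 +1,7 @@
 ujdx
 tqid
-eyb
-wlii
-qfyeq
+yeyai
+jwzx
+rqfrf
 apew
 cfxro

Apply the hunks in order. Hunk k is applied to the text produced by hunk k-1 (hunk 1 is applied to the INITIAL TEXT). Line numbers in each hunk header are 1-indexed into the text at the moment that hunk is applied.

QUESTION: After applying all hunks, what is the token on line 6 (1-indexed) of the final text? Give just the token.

Hunk 1: at line 1 remove [yvv,xozt,vox] add [tqid,xml] -> 8 lines: ujdx tqid xml grj apew cfxro iex ekr
Hunk 2: at line 2 remove [grj] add [dfjn,wlii,qfyeq] -> 10 lines: ujdx tqid xml dfjn wlii qfyeq apew cfxro iex ekr
Hunk 3: at line 1 remove [xml,dfjn] add [eyb] -> 9 lines: ujdx tqid eyb wlii qfyeq apew cfxro iex ekr
Hunk 4: at line 1 remove [eyb,wlii,qfyeq] add [yeyai,jwzx,rqfrf] -> 9 lines: ujdx tqid yeyai jwzx rqfrf apew cfxro iex ekr
Final line 6: apew

Answer: apew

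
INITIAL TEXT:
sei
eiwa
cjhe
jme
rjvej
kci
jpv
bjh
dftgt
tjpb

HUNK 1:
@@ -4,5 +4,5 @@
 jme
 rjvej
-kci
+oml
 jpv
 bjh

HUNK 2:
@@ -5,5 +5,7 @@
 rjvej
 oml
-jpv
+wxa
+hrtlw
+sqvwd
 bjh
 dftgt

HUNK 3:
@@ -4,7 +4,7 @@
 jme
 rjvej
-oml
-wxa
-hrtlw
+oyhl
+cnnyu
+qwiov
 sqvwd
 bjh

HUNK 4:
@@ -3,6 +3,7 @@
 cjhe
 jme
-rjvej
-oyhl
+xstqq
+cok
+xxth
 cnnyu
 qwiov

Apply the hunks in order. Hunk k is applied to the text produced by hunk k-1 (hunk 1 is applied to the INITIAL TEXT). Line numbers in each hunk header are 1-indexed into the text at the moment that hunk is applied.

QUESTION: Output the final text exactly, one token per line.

Hunk 1: at line 4 remove [kci] add [oml] -> 10 lines: sei eiwa cjhe jme rjvej oml jpv bjh dftgt tjpb
Hunk 2: at line 5 remove [jpv] add [wxa,hrtlw,sqvwd] -> 12 lines: sei eiwa cjhe jme rjvej oml wxa hrtlw sqvwd bjh dftgt tjpb
Hunk 3: at line 4 remove [oml,wxa,hrtlw] add [oyhl,cnnyu,qwiov] -> 12 lines: sei eiwa cjhe jme rjvej oyhl cnnyu qwiov sqvwd bjh dftgt tjpb
Hunk 4: at line 3 remove [rjvej,oyhl] add [xstqq,cok,xxth] -> 13 lines: sei eiwa cjhe jme xstqq cok xxth cnnyu qwiov sqvwd bjh dftgt tjpb

Answer: sei
eiwa
cjhe
jme
xstqq
cok
xxth
cnnyu
qwiov
sqvwd
bjh
dftgt
tjpb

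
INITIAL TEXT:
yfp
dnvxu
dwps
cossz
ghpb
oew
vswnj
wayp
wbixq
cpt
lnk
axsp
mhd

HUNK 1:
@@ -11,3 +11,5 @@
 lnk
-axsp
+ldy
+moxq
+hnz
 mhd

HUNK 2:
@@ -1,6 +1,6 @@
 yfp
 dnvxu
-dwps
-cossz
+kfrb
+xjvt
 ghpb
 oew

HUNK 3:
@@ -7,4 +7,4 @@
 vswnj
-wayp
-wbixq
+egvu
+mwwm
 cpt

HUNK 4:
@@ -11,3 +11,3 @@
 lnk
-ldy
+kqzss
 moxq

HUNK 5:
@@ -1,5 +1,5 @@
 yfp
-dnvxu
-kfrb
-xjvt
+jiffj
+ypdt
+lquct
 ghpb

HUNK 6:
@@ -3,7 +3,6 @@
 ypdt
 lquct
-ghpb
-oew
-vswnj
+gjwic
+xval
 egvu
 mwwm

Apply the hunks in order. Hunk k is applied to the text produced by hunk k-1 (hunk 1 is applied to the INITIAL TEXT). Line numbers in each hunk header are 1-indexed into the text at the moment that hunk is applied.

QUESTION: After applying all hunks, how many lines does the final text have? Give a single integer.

Answer: 14

Derivation:
Hunk 1: at line 11 remove [axsp] add [ldy,moxq,hnz] -> 15 lines: yfp dnvxu dwps cossz ghpb oew vswnj wayp wbixq cpt lnk ldy moxq hnz mhd
Hunk 2: at line 1 remove [dwps,cossz] add [kfrb,xjvt] -> 15 lines: yfp dnvxu kfrb xjvt ghpb oew vswnj wayp wbixq cpt lnk ldy moxq hnz mhd
Hunk 3: at line 7 remove [wayp,wbixq] add [egvu,mwwm] -> 15 lines: yfp dnvxu kfrb xjvt ghpb oew vswnj egvu mwwm cpt lnk ldy moxq hnz mhd
Hunk 4: at line 11 remove [ldy] add [kqzss] -> 15 lines: yfp dnvxu kfrb xjvt ghpb oew vswnj egvu mwwm cpt lnk kqzss moxq hnz mhd
Hunk 5: at line 1 remove [dnvxu,kfrb,xjvt] add [jiffj,ypdt,lquct] -> 15 lines: yfp jiffj ypdt lquct ghpb oew vswnj egvu mwwm cpt lnk kqzss moxq hnz mhd
Hunk 6: at line 3 remove [ghpb,oew,vswnj] add [gjwic,xval] -> 14 lines: yfp jiffj ypdt lquct gjwic xval egvu mwwm cpt lnk kqzss moxq hnz mhd
Final line count: 14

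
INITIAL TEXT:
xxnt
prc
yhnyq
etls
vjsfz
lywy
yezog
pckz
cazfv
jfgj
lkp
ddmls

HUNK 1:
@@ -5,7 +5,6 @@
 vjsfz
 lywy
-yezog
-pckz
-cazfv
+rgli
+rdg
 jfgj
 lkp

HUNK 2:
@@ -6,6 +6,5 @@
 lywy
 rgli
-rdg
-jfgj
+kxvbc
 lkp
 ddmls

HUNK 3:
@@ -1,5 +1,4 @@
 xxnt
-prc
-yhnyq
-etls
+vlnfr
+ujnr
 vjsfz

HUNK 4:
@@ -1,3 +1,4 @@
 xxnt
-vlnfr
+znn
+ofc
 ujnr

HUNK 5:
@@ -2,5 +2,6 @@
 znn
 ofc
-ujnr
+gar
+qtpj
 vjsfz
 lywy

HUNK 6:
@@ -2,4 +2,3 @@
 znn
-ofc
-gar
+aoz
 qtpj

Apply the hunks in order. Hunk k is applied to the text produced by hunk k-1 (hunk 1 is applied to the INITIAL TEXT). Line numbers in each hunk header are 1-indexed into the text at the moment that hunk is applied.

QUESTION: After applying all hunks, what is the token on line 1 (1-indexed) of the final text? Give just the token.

Hunk 1: at line 5 remove [yezog,pckz,cazfv] add [rgli,rdg] -> 11 lines: xxnt prc yhnyq etls vjsfz lywy rgli rdg jfgj lkp ddmls
Hunk 2: at line 6 remove [rdg,jfgj] add [kxvbc] -> 10 lines: xxnt prc yhnyq etls vjsfz lywy rgli kxvbc lkp ddmls
Hunk 3: at line 1 remove [prc,yhnyq,etls] add [vlnfr,ujnr] -> 9 lines: xxnt vlnfr ujnr vjsfz lywy rgli kxvbc lkp ddmls
Hunk 4: at line 1 remove [vlnfr] add [znn,ofc] -> 10 lines: xxnt znn ofc ujnr vjsfz lywy rgli kxvbc lkp ddmls
Hunk 5: at line 2 remove [ujnr] add [gar,qtpj] -> 11 lines: xxnt znn ofc gar qtpj vjsfz lywy rgli kxvbc lkp ddmls
Hunk 6: at line 2 remove [ofc,gar] add [aoz] -> 10 lines: xxnt znn aoz qtpj vjsfz lywy rgli kxvbc lkp ddmls
Final line 1: xxnt

Answer: xxnt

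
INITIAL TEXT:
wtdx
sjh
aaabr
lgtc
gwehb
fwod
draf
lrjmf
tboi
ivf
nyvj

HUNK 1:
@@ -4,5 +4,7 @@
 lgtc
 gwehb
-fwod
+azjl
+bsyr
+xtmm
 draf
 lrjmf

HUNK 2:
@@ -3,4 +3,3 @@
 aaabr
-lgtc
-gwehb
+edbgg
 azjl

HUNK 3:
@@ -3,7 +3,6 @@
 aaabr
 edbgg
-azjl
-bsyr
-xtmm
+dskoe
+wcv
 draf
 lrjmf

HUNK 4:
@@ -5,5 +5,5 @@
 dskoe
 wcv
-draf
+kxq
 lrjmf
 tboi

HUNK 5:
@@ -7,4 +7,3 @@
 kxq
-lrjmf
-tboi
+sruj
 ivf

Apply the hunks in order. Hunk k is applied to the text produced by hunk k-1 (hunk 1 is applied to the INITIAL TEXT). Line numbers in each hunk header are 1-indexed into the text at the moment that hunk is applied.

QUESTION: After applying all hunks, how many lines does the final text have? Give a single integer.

Answer: 10

Derivation:
Hunk 1: at line 4 remove [fwod] add [azjl,bsyr,xtmm] -> 13 lines: wtdx sjh aaabr lgtc gwehb azjl bsyr xtmm draf lrjmf tboi ivf nyvj
Hunk 2: at line 3 remove [lgtc,gwehb] add [edbgg] -> 12 lines: wtdx sjh aaabr edbgg azjl bsyr xtmm draf lrjmf tboi ivf nyvj
Hunk 3: at line 3 remove [azjl,bsyr,xtmm] add [dskoe,wcv] -> 11 lines: wtdx sjh aaabr edbgg dskoe wcv draf lrjmf tboi ivf nyvj
Hunk 4: at line 5 remove [draf] add [kxq] -> 11 lines: wtdx sjh aaabr edbgg dskoe wcv kxq lrjmf tboi ivf nyvj
Hunk 5: at line 7 remove [lrjmf,tboi] add [sruj] -> 10 lines: wtdx sjh aaabr edbgg dskoe wcv kxq sruj ivf nyvj
Final line count: 10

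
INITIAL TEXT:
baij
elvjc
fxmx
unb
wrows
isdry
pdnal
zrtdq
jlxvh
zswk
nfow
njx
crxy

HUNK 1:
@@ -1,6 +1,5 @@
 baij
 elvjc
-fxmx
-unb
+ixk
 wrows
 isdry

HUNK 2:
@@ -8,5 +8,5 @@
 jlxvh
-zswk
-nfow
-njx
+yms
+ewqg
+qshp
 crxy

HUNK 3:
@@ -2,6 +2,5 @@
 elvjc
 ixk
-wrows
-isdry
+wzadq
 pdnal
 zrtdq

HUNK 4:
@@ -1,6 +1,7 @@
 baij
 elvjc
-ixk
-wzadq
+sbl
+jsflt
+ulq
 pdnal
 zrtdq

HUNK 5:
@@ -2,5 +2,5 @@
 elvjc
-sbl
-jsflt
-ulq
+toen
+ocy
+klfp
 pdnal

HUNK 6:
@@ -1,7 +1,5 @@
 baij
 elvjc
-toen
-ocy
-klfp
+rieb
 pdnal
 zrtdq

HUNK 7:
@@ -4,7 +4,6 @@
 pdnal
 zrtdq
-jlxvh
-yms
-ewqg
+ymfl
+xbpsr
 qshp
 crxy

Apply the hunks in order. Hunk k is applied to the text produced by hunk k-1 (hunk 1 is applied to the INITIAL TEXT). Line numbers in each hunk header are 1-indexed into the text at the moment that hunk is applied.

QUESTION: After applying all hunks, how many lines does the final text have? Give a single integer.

Hunk 1: at line 1 remove [fxmx,unb] add [ixk] -> 12 lines: baij elvjc ixk wrows isdry pdnal zrtdq jlxvh zswk nfow njx crxy
Hunk 2: at line 8 remove [zswk,nfow,njx] add [yms,ewqg,qshp] -> 12 lines: baij elvjc ixk wrows isdry pdnal zrtdq jlxvh yms ewqg qshp crxy
Hunk 3: at line 2 remove [wrows,isdry] add [wzadq] -> 11 lines: baij elvjc ixk wzadq pdnal zrtdq jlxvh yms ewqg qshp crxy
Hunk 4: at line 1 remove [ixk,wzadq] add [sbl,jsflt,ulq] -> 12 lines: baij elvjc sbl jsflt ulq pdnal zrtdq jlxvh yms ewqg qshp crxy
Hunk 5: at line 2 remove [sbl,jsflt,ulq] add [toen,ocy,klfp] -> 12 lines: baij elvjc toen ocy klfp pdnal zrtdq jlxvh yms ewqg qshp crxy
Hunk 6: at line 1 remove [toen,ocy,klfp] add [rieb] -> 10 lines: baij elvjc rieb pdnal zrtdq jlxvh yms ewqg qshp crxy
Hunk 7: at line 4 remove [jlxvh,yms,ewqg] add [ymfl,xbpsr] -> 9 lines: baij elvjc rieb pdnal zrtdq ymfl xbpsr qshp crxy
Final line count: 9

Answer: 9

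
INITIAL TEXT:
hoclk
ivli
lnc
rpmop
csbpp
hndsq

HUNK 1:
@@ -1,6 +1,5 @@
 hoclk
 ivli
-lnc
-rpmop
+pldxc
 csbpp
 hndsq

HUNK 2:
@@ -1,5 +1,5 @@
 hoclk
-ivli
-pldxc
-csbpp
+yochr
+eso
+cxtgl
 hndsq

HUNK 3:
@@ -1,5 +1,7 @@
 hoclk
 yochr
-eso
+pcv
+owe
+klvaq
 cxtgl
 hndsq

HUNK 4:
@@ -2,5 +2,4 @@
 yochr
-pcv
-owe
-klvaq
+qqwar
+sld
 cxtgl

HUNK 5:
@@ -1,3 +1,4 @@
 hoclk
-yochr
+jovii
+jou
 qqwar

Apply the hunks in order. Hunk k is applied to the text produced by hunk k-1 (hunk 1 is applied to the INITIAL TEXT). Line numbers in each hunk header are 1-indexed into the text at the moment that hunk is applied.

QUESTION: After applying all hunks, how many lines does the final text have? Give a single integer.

Hunk 1: at line 1 remove [lnc,rpmop] add [pldxc] -> 5 lines: hoclk ivli pldxc csbpp hndsq
Hunk 2: at line 1 remove [ivli,pldxc,csbpp] add [yochr,eso,cxtgl] -> 5 lines: hoclk yochr eso cxtgl hndsq
Hunk 3: at line 1 remove [eso] add [pcv,owe,klvaq] -> 7 lines: hoclk yochr pcv owe klvaq cxtgl hndsq
Hunk 4: at line 2 remove [pcv,owe,klvaq] add [qqwar,sld] -> 6 lines: hoclk yochr qqwar sld cxtgl hndsq
Hunk 5: at line 1 remove [yochr] add [jovii,jou] -> 7 lines: hoclk jovii jou qqwar sld cxtgl hndsq
Final line count: 7

Answer: 7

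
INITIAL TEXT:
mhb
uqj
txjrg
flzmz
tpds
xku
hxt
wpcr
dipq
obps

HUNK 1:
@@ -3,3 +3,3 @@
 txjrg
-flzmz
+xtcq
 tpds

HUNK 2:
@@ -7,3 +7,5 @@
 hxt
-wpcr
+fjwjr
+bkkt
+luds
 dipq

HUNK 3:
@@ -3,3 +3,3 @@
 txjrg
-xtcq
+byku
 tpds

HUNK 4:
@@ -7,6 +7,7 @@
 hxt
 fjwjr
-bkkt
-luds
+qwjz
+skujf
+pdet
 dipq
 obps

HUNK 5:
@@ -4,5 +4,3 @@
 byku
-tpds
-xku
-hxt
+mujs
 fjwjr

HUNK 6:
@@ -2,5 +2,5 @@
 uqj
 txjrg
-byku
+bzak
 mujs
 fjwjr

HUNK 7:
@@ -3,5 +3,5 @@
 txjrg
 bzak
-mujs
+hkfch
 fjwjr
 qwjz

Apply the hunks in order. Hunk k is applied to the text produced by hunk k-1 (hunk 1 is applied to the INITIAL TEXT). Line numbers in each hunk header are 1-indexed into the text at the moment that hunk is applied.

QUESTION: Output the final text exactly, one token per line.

Answer: mhb
uqj
txjrg
bzak
hkfch
fjwjr
qwjz
skujf
pdet
dipq
obps

Derivation:
Hunk 1: at line 3 remove [flzmz] add [xtcq] -> 10 lines: mhb uqj txjrg xtcq tpds xku hxt wpcr dipq obps
Hunk 2: at line 7 remove [wpcr] add [fjwjr,bkkt,luds] -> 12 lines: mhb uqj txjrg xtcq tpds xku hxt fjwjr bkkt luds dipq obps
Hunk 3: at line 3 remove [xtcq] add [byku] -> 12 lines: mhb uqj txjrg byku tpds xku hxt fjwjr bkkt luds dipq obps
Hunk 4: at line 7 remove [bkkt,luds] add [qwjz,skujf,pdet] -> 13 lines: mhb uqj txjrg byku tpds xku hxt fjwjr qwjz skujf pdet dipq obps
Hunk 5: at line 4 remove [tpds,xku,hxt] add [mujs] -> 11 lines: mhb uqj txjrg byku mujs fjwjr qwjz skujf pdet dipq obps
Hunk 6: at line 2 remove [byku] add [bzak] -> 11 lines: mhb uqj txjrg bzak mujs fjwjr qwjz skujf pdet dipq obps
Hunk 7: at line 3 remove [mujs] add [hkfch] -> 11 lines: mhb uqj txjrg bzak hkfch fjwjr qwjz skujf pdet dipq obps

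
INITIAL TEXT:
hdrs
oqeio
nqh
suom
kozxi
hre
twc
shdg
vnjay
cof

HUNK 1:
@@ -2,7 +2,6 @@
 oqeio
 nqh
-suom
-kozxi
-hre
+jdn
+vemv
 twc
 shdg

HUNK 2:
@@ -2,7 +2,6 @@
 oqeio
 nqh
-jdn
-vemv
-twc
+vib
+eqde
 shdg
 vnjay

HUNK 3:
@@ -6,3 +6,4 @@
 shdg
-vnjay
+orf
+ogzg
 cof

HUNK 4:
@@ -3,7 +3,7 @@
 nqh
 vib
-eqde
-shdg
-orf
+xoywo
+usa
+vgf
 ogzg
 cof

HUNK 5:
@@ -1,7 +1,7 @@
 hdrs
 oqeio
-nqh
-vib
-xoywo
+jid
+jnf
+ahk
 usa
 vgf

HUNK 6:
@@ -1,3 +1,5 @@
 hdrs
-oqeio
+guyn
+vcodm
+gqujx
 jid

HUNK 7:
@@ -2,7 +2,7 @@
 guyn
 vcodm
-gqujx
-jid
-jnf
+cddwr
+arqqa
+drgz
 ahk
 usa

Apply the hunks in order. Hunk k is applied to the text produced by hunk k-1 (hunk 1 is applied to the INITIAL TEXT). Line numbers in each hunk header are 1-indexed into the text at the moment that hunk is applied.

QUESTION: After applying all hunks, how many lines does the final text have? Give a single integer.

Hunk 1: at line 2 remove [suom,kozxi,hre] add [jdn,vemv] -> 9 lines: hdrs oqeio nqh jdn vemv twc shdg vnjay cof
Hunk 2: at line 2 remove [jdn,vemv,twc] add [vib,eqde] -> 8 lines: hdrs oqeio nqh vib eqde shdg vnjay cof
Hunk 3: at line 6 remove [vnjay] add [orf,ogzg] -> 9 lines: hdrs oqeio nqh vib eqde shdg orf ogzg cof
Hunk 4: at line 3 remove [eqde,shdg,orf] add [xoywo,usa,vgf] -> 9 lines: hdrs oqeio nqh vib xoywo usa vgf ogzg cof
Hunk 5: at line 1 remove [nqh,vib,xoywo] add [jid,jnf,ahk] -> 9 lines: hdrs oqeio jid jnf ahk usa vgf ogzg cof
Hunk 6: at line 1 remove [oqeio] add [guyn,vcodm,gqujx] -> 11 lines: hdrs guyn vcodm gqujx jid jnf ahk usa vgf ogzg cof
Hunk 7: at line 2 remove [gqujx,jid,jnf] add [cddwr,arqqa,drgz] -> 11 lines: hdrs guyn vcodm cddwr arqqa drgz ahk usa vgf ogzg cof
Final line count: 11

Answer: 11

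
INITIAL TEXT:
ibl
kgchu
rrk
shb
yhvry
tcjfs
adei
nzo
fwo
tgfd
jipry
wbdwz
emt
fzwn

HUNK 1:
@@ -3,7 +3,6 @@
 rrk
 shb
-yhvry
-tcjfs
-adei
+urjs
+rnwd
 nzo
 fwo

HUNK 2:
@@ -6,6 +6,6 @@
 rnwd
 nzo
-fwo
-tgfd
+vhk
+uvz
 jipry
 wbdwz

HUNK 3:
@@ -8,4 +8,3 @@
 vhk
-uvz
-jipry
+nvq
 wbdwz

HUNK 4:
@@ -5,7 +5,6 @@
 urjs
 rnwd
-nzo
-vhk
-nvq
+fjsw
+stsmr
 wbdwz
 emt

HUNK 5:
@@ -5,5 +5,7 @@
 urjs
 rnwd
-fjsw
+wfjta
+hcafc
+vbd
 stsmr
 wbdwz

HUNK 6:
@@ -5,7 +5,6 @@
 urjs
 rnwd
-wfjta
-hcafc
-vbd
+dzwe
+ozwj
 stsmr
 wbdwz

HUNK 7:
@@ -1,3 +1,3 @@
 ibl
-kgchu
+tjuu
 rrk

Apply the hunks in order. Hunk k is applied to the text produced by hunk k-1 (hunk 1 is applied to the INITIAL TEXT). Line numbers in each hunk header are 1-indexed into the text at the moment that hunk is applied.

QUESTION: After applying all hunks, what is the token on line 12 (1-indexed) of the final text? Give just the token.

Hunk 1: at line 3 remove [yhvry,tcjfs,adei] add [urjs,rnwd] -> 13 lines: ibl kgchu rrk shb urjs rnwd nzo fwo tgfd jipry wbdwz emt fzwn
Hunk 2: at line 6 remove [fwo,tgfd] add [vhk,uvz] -> 13 lines: ibl kgchu rrk shb urjs rnwd nzo vhk uvz jipry wbdwz emt fzwn
Hunk 3: at line 8 remove [uvz,jipry] add [nvq] -> 12 lines: ibl kgchu rrk shb urjs rnwd nzo vhk nvq wbdwz emt fzwn
Hunk 4: at line 5 remove [nzo,vhk,nvq] add [fjsw,stsmr] -> 11 lines: ibl kgchu rrk shb urjs rnwd fjsw stsmr wbdwz emt fzwn
Hunk 5: at line 5 remove [fjsw] add [wfjta,hcafc,vbd] -> 13 lines: ibl kgchu rrk shb urjs rnwd wfjta hcafc vbd stsmr wbdwz emt fzwn
Hunk 6: at line 5 remove [wfjta,hcafc,vbd] add [dzwe,ozwj] -> 12 lines: ibl kgchu rrk shb urjs rnwd dzwe ozwj stsmr wbdwz emt fzwn
Hunk 7: at line 1 remove [kgchu] add [tjuu] -> 12 lines: ibl tjuu rrk shb urjs rnwd dzwe ozwj stsmr wbdwz emt fzwn
Final line 12: fzwn

Answer: fzwn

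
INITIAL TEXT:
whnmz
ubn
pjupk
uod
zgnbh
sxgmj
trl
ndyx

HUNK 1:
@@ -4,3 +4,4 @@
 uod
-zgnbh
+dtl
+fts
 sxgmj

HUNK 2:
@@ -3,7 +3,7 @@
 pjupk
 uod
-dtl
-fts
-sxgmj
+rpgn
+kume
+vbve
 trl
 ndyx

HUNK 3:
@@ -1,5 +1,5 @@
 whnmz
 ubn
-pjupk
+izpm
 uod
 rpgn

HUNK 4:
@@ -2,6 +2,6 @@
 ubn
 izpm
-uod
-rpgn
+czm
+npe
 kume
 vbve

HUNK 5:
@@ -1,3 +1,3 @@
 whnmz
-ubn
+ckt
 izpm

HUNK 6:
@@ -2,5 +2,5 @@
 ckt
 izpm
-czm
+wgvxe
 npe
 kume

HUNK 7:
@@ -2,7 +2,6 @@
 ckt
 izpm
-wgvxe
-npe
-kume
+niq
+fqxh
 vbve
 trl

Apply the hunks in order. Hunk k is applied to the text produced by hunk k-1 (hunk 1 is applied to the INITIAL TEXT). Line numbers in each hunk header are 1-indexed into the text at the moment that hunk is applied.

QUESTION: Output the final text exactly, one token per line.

Answer: whnmz
ckt
izpm
niq
fqxh
vbve
trl
ndyx

Derivation:
Hunk 1: at line 4 remove [zgnbh] add [dtl,fts] -> 9 lines: whnmz ubn pjupk uod dtl fts sxgmj trl ndyx
Hunk 2: at line 3 remove [dtl,fts,sxgmj] add [rpgn,kume,vbve] -> 9 lines: whnmz ubn pjupk uod rpgn kume vbve trl ndyx
Hunk 3: at line 1 remove [pjupk] add [izpm] -> 9 lines: whnmz ubn izpm uod rpgn kume vbve trl ndyx
Hunk 4: at line 2 remove [uod,rpgn] add [czm,npe] -> 9 lines: whnmz ubn izpm czm npe kume vbve trl ndyx
Hunk 5: at line 1 remove [ubn] add [ckt] -> 9 lines: whnmz ckt izpm czm npe kume vbve trl ndyx
Hunk 6: at line 2 remove [czm] add [wgvxe] -> 9 lines: whnmz ckt izpm wgvxe npe kume vbve trl ndyx
Hunk 7: at line 2 remove [wgvxe,npe,kume] add [niq,fqxh] -> 8 lines: whnmz ckt izpm niq fqxh vbve trl ndyx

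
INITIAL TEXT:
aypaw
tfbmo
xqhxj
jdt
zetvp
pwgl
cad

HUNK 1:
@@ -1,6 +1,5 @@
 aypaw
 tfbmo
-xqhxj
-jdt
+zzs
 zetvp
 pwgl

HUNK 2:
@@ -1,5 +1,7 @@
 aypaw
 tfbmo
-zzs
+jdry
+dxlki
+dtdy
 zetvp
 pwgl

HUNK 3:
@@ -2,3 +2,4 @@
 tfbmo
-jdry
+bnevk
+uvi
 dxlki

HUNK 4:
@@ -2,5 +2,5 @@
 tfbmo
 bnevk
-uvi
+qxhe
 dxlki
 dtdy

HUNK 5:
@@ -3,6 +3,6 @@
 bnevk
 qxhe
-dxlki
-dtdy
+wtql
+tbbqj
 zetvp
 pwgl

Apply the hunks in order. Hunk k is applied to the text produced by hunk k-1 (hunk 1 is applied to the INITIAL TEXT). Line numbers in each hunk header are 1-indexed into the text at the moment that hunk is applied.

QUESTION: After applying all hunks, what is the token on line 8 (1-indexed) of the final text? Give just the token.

Answer: pwgl

Derivation:
Hunk 1: at line 1 remove [xqhxj,jdt] add [zzs] -> 6 lines: aypaw tfbmo zzs zetvp pwgl cad
Hunk 2: at line 1 remove [zzs] add [jdry,dxlki,dtdy] -> 8 lines: aypaw tfbmo jdry dxlki dtdy zetvp pwgl cad
Hunk 3: at line 2 remove [jdry] add [bnevk,uvi] -> 9 lines: aypaw tfbmo bnevk uvi dxlki dtdy zetvp pwgl cad
Hunk 4: at line 2 remove [uvi] add [qxhe] -> 9 lines: aypaw tfbmo bnevk qxhe dxlki dtdy zetvp pwgl cad
Hunk 5: at line 3 remove [dxlki,dtdy] add [wtql,tbbqj] -> 9 lines: aypaw tfbmo bnevk qxhe wtql tbbqj zetvp pwgl cad
Final line 8: pwgl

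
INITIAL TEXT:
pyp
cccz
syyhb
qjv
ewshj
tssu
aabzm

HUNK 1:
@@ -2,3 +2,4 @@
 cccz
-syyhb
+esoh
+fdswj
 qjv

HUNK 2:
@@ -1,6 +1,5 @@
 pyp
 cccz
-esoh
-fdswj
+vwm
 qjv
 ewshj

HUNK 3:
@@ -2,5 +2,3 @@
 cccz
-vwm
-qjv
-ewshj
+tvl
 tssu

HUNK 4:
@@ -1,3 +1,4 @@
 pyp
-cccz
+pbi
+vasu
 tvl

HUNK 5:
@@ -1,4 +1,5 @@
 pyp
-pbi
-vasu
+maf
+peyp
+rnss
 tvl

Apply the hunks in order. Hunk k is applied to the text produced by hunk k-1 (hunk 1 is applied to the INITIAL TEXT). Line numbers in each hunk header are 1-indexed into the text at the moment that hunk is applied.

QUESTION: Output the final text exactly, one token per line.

Answer: pyp
maf
peyp
rnss
tvl
tssu
aabzm

Derivation:
Hunk 1: at line 2 remove [syyhb] add [esoh,fdswj] -> 8 lines: pyp cccz esoh fdswj qjv ewshj tssu aabzm
Hunk 2: at line 1 remove [esoh,fdswj] add [vwm] -> 7 lines: pyp cccz vwm qjv ewshj tssu aabzm
Hunk 3: at line 2 remove [vwm,qjv,ewshj] add [tvl] -> 5 lines: pyp cccz tvl tssu aabzm
Hunk 4: at line 1 remove [cccz] add [pbi,vasu] -> 6 lines: pyp pbi vasu tvl tssu aabzm
Hunk 5: at line 1 remove [pbi,vasu] add [maf,peyp,rnss] -> 7 lines: pyp maf peyp rnss tvl tssu aabzm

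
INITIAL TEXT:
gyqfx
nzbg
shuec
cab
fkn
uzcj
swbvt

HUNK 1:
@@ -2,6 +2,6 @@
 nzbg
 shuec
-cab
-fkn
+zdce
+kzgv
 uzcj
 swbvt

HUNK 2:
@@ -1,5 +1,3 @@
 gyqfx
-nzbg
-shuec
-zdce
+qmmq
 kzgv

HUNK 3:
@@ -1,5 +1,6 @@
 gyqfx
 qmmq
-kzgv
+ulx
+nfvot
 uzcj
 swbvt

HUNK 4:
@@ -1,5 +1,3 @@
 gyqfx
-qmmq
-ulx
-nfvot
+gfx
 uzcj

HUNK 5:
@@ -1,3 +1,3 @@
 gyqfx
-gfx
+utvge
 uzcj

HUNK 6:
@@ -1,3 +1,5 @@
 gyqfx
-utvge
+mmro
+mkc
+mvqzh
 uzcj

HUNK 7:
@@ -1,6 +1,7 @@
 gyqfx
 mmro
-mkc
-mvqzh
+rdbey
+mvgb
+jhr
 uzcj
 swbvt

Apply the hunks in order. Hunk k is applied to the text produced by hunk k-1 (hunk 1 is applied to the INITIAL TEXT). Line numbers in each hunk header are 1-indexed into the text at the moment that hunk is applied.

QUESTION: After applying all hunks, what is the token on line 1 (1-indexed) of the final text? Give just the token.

Answer: gyqfx

Derivation:
Hunk 1: at line 2 remove [cab,fkn] add [zdce,kzgv] -> 7 lines: gyqfx nzbg shuec zdce kzgv uzcj swbvt
Hunk 2: at line 1 remove [nzbg,shuec,zdce] add [qmmq] -> 5 lines: gyqfx qmmq kzgv uzcj swbvt
Hunk 3: at line 1 remove [kzgv] add [ulx,nfvot] -> 6 lines: gyqfx qmmq ulx nfvot uzcj swbvt
Hunk 4: at line 1 remove [qmmq,ulx,nfvot] add [gfx] -> 4 lines: gyqfx gfx uzcj swbvt
Hunk 5: at line 1 remove [gfx] add [utvge] -> 4 lines: gyqfx utvge uzcj swbvt
Hunk 6: at line 1 remove [utvge] add [mmro,mkc,mvqzh] -> 6 lines: gyqfx mmro mkc mvqzh uzcj swbvt
Hunk 7: at line 1 remove [mkc,mvqzh] add [rdbey,mvgb,jhr] -> 7 lines: gyqfx mmro rdbey mvgb jhr uzcj swbvt
Final line 1: gyqfx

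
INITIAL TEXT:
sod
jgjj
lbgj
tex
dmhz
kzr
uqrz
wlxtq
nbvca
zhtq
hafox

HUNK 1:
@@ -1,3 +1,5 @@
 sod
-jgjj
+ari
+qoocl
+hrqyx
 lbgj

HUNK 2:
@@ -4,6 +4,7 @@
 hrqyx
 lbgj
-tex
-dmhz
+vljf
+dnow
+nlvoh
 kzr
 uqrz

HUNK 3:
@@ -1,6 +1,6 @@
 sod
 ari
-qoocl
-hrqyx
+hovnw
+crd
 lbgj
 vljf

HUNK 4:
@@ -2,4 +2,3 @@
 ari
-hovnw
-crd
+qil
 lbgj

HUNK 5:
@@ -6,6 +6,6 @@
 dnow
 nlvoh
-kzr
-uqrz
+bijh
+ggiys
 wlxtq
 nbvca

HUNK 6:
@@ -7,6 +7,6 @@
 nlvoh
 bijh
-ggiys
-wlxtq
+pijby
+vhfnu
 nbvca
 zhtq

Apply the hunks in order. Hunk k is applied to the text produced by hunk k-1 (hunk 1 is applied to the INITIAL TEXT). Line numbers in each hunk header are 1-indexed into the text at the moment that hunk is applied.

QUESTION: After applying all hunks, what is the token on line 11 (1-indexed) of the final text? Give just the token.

Hunk 1: at line 1 remove [jgjj] add [ari,qoocl,hrqyx] -> 13 lines: sod ari qoocl hrqyx lbgj tex dmhz kzr uqrz wlxtq nbvca zhtq hafox
Hunk 2: at line 4 remove [tex,dmhz] add [vljf,dnow,nlvoh] -> 14 lines: sod ari qoocl hrqyx lbgj vljf dnow nlvoh kzr uqrz wlxtq nbvca zhtq hafox
Hunk 3: at line 1 remove [qoocl,hrqyx] add [hovnw,crd] -> 14 lines: sod ari hovnw crd lbgj vljf dnow nlvoh kzr uqrz wlxtq nbvca zhtq hafox
Hunk 4: at line 2 remove [hovnw,crd] add [qil] -> 13 lines: sod ari qil lbgj vljf dnow nlvoh kzr uqrz wlxtq nbvca zhtq hafox
Hunk 5: at line 6 remove [kzr,uqrz] add [bijh,ggiys] -> 13 lines: sod ari qil lbgj vljf dnow nlvoh bijh ggiys wlxtq nbvca zhtq hafox
Hunk 6: at line 7 remove [ggiys,wlxtq] add [pijby,vhfnu] -> 13 lines: sod ari qil lbgj vljf dnow nlvoh bijh pijby vhfnu nbvca zhtq hafox
Final line 11: nbvca

Answer: nbvca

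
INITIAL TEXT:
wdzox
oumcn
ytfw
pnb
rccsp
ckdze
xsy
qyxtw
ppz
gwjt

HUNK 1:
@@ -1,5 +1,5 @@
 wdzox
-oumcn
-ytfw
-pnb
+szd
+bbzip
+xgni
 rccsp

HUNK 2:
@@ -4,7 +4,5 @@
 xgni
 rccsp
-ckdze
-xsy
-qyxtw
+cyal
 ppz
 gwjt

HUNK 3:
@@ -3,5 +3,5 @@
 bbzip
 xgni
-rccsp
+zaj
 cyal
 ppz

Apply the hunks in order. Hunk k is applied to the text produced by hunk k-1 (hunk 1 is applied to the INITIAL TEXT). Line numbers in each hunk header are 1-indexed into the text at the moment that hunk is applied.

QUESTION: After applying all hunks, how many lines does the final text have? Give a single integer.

Answer: 8

Derivation:
Hunk 1: at line 1 remove [oumcn,ytfw,pnb] add [szd,bbzip,xgni] -> 10 lines: wdzox szd bbzip xgni rccsp ckdze xsy qyxtw ppz gwjt
Hunk 2: at line 4 remove [ckdze,xsy,qyxtw] add [cyal] -> 8 lines: wdzox szd bbzip xgni rccsp cyal ppz gwjt
Hunk 3: at line 3 remove [rccsp] add [zaj] -> 8 lines: wdzox szd bbzip xgni zaj cyal ppz gwjt
Final line count: 8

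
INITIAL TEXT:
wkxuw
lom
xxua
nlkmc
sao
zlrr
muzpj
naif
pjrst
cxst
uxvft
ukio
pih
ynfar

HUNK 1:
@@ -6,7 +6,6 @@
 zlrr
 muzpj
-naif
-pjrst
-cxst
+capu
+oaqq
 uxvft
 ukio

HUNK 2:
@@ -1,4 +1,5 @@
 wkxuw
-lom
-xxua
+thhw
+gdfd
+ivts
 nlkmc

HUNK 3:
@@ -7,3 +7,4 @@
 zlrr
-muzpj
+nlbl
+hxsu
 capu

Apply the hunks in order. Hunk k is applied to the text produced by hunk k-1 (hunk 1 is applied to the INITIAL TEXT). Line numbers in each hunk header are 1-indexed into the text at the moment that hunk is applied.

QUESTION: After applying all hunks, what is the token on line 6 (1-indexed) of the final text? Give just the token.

Hunk 1: at line 6 remove [naif,pjrst,cxst] add [capu,oaqq] -> 13 lines: wkxuw lom xxua nlkmc sao zlrr muzpj capu oaqq uxvft ukio pih ynfar
Hunk 2: at line 1 remove [lom,xxua] add [thhw,gdfd,ivts] -> 14 lines: wkxuw thhw gdfd ivts nlkmc sao zlrr muzpj capu oaqq uxvft ukio pih ynfar
Hunk 3: at line 7 remove [muzpj] add [nlbl,hxsu] -> 15 lines: wkxuw thhw gdfd ivts nlkmc sao zlrr nlbl hxsu capu oaqq uxvft ukio pih ynfar
Final line 6: sao

Answer: sao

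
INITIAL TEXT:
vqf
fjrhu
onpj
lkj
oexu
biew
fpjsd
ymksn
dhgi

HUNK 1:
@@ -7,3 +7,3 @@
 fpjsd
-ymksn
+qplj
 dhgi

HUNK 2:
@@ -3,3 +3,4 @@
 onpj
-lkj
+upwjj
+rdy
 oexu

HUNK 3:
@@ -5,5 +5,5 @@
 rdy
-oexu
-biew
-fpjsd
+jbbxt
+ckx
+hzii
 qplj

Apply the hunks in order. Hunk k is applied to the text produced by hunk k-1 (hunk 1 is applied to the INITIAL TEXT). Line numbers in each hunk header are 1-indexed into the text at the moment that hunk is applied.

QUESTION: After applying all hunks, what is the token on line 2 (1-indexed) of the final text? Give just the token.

Answer: fjrhu

Derivation:
Hunk 1: at line 7 remove [ymksn] add [qplj] -> 9 lines: vqf fjrhu onpj lkj oexu biew fpjsd qplj dhgi
Hunk 2: at line 3 remove [lkj] add [upwjj,rdy] -> 10 lines: vqf fjrhu onpj upwjj rdy oexu biew fpjsd qplj dhgi
Hunk 3: at line 5 remove [oexu,biew,fpjsd] add [jbbxt,ckx,hzii] -> 10 lines: vqf fjrhu onpj upwjj rdy jbbxt ckx hzii qplj dhgi
Final line 2: fjrhu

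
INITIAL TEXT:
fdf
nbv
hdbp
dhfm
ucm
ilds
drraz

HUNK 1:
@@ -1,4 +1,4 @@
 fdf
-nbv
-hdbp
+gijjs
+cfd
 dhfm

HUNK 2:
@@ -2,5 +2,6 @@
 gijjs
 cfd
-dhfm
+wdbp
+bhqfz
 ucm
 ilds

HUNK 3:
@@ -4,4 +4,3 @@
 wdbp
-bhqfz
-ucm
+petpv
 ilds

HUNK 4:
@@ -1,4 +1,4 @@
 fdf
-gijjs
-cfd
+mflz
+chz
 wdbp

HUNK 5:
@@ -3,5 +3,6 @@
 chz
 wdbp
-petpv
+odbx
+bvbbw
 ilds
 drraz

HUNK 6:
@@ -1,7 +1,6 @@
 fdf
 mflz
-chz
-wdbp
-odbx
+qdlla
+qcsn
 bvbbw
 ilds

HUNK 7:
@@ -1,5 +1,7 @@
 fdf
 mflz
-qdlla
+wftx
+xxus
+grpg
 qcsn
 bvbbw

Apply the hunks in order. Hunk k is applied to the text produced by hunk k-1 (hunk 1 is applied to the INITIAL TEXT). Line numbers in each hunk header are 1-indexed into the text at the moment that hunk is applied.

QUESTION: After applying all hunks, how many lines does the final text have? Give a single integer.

Hunk 1: at line 1 remove [nbv,hdbp] add [gijjs,cfd] -> 7 lines: fdf gijjs cfd dhfm ucm ilds drraz
Hunk 2: at line 2 remove [dhfm] add [wdbp,bhqfz] -> 8 lines: fdf gijjs cfd wdbp bhqfz ucm ilds drraz
Hunk 3: at line 4 remove [bhqfz,ucm] add [petpv] -> 7 lines: fdf gijjs cfd wdbp petpv ilds drraz
Hunk 4: at line 1 remove [gijjs,cfd] add [mflz,chz] -> 7 lines: fdf mflz chz wdbp petpv ilds drraz
Hunk 5: at line 3 remove [petpv] add [odbx,bvbbw] -> 8 lines: fdf mflz chz wdbp odbx bvbbw ilds drraz
Hunk 6: at line 1 remove [chz,wdbp,odbx] add [qdlla,qcsn] -> 7 lines: fdf mflz qdlla qcsn bvbbw ilds drraz
Hunk 7: at line 1 remove [qdlla] add [wftx,xxus,grpg] -> 9 lines: fdf mflz wftx xxus grpg qcsn bvbbw ilds drraz
Final line count: 9

Answer: 9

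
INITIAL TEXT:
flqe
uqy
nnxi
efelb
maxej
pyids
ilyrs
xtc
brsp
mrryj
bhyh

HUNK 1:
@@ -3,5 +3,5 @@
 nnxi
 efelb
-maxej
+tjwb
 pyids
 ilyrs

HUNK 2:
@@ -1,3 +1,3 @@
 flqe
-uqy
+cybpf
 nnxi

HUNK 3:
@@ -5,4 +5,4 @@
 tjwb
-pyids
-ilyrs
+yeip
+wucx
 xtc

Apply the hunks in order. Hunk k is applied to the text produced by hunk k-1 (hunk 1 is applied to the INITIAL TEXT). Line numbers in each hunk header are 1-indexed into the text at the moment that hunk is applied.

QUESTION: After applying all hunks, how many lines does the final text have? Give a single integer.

Hunk 1: at line 3 remove [maxej] add [tjwb] -> 11 lines: flqe uqy nnxi efelb tjwb pyids ilyrs xtc brsp mrryj bhyh
Hunk 2: at line 1 remove [uqy] add [cybpf] -> 11 lines: flqe cybpf nnxi efelb tjwb pyids ilyrs xtc brsp mrryj bhyh
Hunk 3: at line 5 remove [pyids,ilyrs] add [yeip,wucx] -> 11 lines: flqe cybpf nnxi efelb tjwb yeip wucx xtc brsp mrryj bhyh
Final line count: 11

Answer: 11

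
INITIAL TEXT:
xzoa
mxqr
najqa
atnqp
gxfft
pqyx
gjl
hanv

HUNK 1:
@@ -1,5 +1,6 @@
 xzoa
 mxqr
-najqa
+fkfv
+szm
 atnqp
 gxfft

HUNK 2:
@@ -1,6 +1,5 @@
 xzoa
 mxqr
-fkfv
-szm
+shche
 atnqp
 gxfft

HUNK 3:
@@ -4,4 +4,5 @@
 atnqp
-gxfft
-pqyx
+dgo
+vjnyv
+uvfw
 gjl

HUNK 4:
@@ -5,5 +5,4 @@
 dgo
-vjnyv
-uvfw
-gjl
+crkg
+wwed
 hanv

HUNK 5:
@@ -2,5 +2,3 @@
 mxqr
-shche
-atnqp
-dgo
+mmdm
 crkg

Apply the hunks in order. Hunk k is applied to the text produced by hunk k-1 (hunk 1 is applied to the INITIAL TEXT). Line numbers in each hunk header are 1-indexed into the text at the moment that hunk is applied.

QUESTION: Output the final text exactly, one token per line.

Answer: xzoa
mxqr
mmdm
crkg
wwed
hanv

Derivation:
Hunk 1: at line 1 remove [najqa] add [fkfv,szm] -> 9 lines: xzoa mxqr fkfv szm atnqp gxfft pqyx gjl hanv
Hunk 2: at line 1 remove [fkfv,szm] add [shche] -> 8 lines: xzoa mxqr shche atnqp gxfft pqyx gjl hanv
Hunk 3: at line 4 remove [gxfft,pqyx] add [dgo,vjnyv,uvfw] -> 9 lines: xzoa mxqr shche atnqp dgo vjnyv uvfw gjl hanv
Hunk 4: at line 5 remove [vjnyv,uvfw,gjl] add [crkg,wwed] -> 8 lines: xzoa mxqr shche atnqp dgo crkg wwed hanv
Hunk 5: at line 2 remove [shche,atnqp,dgo] add [mmdm] -> 6 lines: xzoa mxqr mmdm crkg wwed hanv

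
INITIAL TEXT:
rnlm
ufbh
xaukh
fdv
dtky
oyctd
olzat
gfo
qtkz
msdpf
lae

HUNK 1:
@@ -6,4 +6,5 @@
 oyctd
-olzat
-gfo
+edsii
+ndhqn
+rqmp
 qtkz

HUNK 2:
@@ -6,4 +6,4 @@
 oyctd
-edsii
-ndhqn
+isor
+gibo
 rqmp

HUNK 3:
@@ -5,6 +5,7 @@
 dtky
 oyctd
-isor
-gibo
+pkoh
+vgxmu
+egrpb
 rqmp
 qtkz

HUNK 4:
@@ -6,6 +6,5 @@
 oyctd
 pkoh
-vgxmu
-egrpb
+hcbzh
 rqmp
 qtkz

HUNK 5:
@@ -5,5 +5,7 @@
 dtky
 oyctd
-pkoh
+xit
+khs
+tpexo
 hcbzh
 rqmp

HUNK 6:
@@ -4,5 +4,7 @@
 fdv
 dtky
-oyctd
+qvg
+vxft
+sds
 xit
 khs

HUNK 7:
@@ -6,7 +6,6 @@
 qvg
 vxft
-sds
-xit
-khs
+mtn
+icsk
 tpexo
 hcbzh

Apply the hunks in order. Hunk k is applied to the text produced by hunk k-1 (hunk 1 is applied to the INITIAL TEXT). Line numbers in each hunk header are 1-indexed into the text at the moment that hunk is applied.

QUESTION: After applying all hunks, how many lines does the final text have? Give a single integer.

Answer: 15

Derivation:
Hunk 1: at line 6 remove [olzat,gfo] add [edsii,ndhqn,rqmp] -> 12 lines: rnlm ufbh xaukh fdv dtky oyctd edsii ndhqn rqmp qtkz msdpf lae
Hunk 2: at line 6 remove [edsii,ndhqn] add [isor,gibo] -> 12 lines: rnlm ufbh xaukh fdv dtky oyctd isor gibo rqmp qtkz msdpf lae
Hunk 3: at line 5 remove [isor,gibo] add [pkoh,vgxmu,egrpb] -> 13 lines: rnlm ufbh xaukh fdv dtky oyctd pkoh vgxmu egrpb rqmp qtkz msdpf lae
Hunk 4: at line 6 remove [vgxmu,egrpb] add [hcbzh] -> 12 lines: rnlm ufbh xaukh fdv dtky oyctd pkoh hcbzh rqmp qtkz msdpf lae
Hunk 5: at line 5 remove [pkoh] add [xit,khs,tpexo] -> 14 lines: rnlm ufbh xaukh fdv dtky oyctd xit khs tpexo hcbzh rqmp qtkz msdpf lae
Hunk 6: at line 4 remove [oyctd] add [qvg,vxft,sds] -> 16 lines: rnlm ufbh xaukh fdv dtky qvg vxft sds xit khs tpexo hcbzh rqmp qtkz msdpf lae
Hunk 7: at line 6 remove [sds,xit,khs] add [mtn,icsk] -> 15 lines: rnlm ufbh xaukh fdv dtky qvg vxft mtn icsk tpexo hcbzh rqmp qtkz msdpf lae
Final line count: 15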